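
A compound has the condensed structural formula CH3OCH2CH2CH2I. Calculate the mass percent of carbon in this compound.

24.02%

Element totals:
  C: 4
  H: 9
  I: 1
  O: 1
Molecular formula: C4H9IO.
Molar mass = 200.019 g/mol.
Mass from C: 4 × 12.011 = 48.044 g/mol.
%C = 48.044 / 200.019 × 100 = 24.02%.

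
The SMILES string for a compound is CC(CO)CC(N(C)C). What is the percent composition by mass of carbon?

64.07%

Atom tally by fragment:
  CH3 → C:1 H:3
  CH(CH2OH) → C:2 H:4 O:1
  CH2 → C:1 H:2
  CH2N(CH3)2 → C:3 H:8 N:1
Element totals:
  C: 7
  H: 17
  N: 1
  O: 1
Molecular formula: C7H17NO.
Molar mass = 131.219 g/mol.
Mass from C: 7 × 12.011 = 84.077 g/mol.
%C = 84.077 / 131.219 × 100 = 64.07%.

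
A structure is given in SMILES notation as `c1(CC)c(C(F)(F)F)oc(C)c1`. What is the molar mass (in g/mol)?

178.15 g/mol

Atom tally by fragment:
  furan ring core → C:4 H:4 O:1
  (− 3 ring H displaced by substituents)
  + C2H5 → C:2 H:5
  + CF3 → C:1 F:3
  + CH3 → C:1 H:3
Element totals:
  C: 8
  H: 9
  F: 3
  O: 1
Molecular formula: C8H9F3O.
  M = 8(12.011) + 9(1.008) + 3(18.998) + 15.999
    = 96.088 + 9.072 + 56.994 + 15.999 = 178.153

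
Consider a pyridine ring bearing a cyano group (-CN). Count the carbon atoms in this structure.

Atom tally by fragment:
  pyridine ring core → C:5 H:5 N:1
  (− 1 ring H displaced by substituents)
  + CN → C:1 N:1
Element totals:
  C: 6
  H: 4
  N: 2

6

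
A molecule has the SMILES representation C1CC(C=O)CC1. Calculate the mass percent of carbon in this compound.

Atom tally by fragment:
  cyclopentane ring core → C:5 H:10
  (− 1 ring H displaced by substituents)
  + CHO → C:1 H:1 O:1
Element totals:
  C: 6
  H: 10
  O: 1
Molecular formula: C6H10O.
Molar mass = 98.145 g/mol.
Mass from C: 6 × 12.011 = 72.066 g/mol.
%C = 72.066 / 98.145 × 100 = 73.43%.

73.43%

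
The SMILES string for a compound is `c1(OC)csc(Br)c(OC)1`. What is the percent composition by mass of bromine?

35.82%

Atom tally by fragment:
  thiophene ring core → C:4 H:4 S:1
  (− 3 ring H displaced by substituents)
  + OCH3 → C:1 H:3 O:1
  + Br → Br:1
  + OCH3 → C:1 H:3 O:1
Element totals:
  C: 6
  H: 7
  Br: 1
  O: 2
  S: 1
Molecular formula: C6H7BrO2S.
Molar mass = 223.084 g/mol.
Mass from Br: 1 × 79.904 = 79.904 g/mol.
%Br = 79.904 / 223.084 × 100 = 35.82%.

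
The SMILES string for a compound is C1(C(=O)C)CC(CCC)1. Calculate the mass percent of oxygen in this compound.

12.68%

Atom tally by fragment:
  cyclopropane ring core → C:3 H:6
  (− 2 ring H displaced by substituents)
  + COCH3 → C:2 H:3 O:1
  + CH2CH2CH3 → C:3 H:7
Element totals:
  C: 8
  H: 14
  O: 1
Molecular formula: C8H14O.
Molar mass = 126.199 g/mol.
Mass from O: 1 × 15.999 = 15.999 g/mol.
%O = 15.999 / 126.199 × 100 = 12.68%.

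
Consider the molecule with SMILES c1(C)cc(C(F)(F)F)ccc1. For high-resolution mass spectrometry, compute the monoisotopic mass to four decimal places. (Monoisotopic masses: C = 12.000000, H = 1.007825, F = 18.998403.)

160.0500

Atom tally by fragment:
  benzene ring core → C:6 H:6
  (− 2 ring H displaced by substituents)
  + CH3 → C:1 H:3
  + CF3 → C:1 F:3
Element totals:
  C: 8
  H: 7
  F: 3
Molecular formula: C8H7F3.
  M = 8(12.0) + 7(1.007825) + 3(18.998403)
    = 96.000000 + 7.054775 + 56.995209 = 160.049984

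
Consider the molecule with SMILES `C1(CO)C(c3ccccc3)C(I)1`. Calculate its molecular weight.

Atom tally by fragment:
  cyclopropane ring core → C:3 H:6
  (− 3 ring H displaced by substituents)
  + CH2OH → C:1 H:3 O:1
  + C6H5 → C:6 H:5
  + I → I:1
Element totals:
  C: 10
  H: 11
  I: 1
  O: 1
Molecular formula: C10H11IO.
  M = 10(12.011) + 11(1.008) + 126.904 + 15.999
    = 120.110 + 11.088 + 126.904 + 15.999 = 274.101

274.10 g/mol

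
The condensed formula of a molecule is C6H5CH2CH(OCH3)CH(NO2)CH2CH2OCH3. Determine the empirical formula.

C13H19NO4

Atom tally by fragment:
  C6H5CH2 → C:7 H:7
  CH(OCH3) → C:2 H:4 O:1
  CH(NO2) → C:1 H:1 N:1 O:2
  CH2 → C:1 H:2
  CH2OCH3 → C:2 H:5 O:1
Element totals:
  C: 13
  H: 19
  N: 1
  O: 4
Molecular formula: C13H19NO4.
gcd of subscripts (13, 19, 1, 4) = 1, so the empirical formula equals the molecular formula.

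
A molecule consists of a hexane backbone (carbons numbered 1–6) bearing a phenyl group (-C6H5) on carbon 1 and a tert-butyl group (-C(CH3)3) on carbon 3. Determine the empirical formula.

Atom tally by fragment:
  C6H5CH2 → C:7 H:7
  CH2 → C:1 H:2
  CH(C(CH3)3) → C:5 H:10
  CH2 → C:1 H:2
  CH2 → C:1 H:2
  CH3 → C:1 H:3
Element totals:
  C: 16
  H: 26
Molecular formula: C16H26.
gcd of subscripts = 2; dividing each by 2:
  C: 16/2 = 8
  H: 26/2 = 13

C8H13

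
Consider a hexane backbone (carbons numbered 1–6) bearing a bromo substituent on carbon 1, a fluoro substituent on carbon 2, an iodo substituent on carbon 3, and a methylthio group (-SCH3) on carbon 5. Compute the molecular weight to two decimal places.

Atom tally by fragment:
  BrCH2 → C:1 H:2 Br:1
  CH(F) → C:1 H:1 F:1
  CH(I) → C:1 H:1 I:1
  CH2 → C:1 H:2
  CH(SCH3) → C:2 H:4 S:1
  CH3 → C:1 H:3
Element totals:
  C: 7
  H: 13
  Br: 1
  F: 1
  I: 1
  S: 1
Molecular formula: C7H13BrFIS.
  M = 7(12.011) + 13(1.008) + 79.904 + 18.998 + 126.904 + 32.06
    = 84.077 + 13.104 + 79.904 + 18.998 + 126.904 + 32.060 = 355.047

355.05 g/mol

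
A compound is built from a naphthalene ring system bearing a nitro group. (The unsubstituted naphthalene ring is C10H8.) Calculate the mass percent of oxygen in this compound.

18.48%

Atom tally by fragment:
  naphthalene ring system core → C:10 H:8
  (− 1 ring H displaced by substituents)
  + NO2 → N:1 O:2
Element totals:
  C: 10
  H: 7
  N: 1
  O: 2
Molecular formula: C10H7NO2.
Molar mass = 173.171 g/mol.
Mass from O: 2 × 15.999 = 31.998 g/mol.
%O = 31.998 / 173.171 × 100 = 18.48%.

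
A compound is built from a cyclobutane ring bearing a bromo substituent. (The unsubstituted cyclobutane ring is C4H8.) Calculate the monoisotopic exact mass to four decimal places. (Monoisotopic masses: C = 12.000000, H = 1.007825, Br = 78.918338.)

Atom tally by fragment:
  cyclobutane ring core → C:4 H:8
  (− 1 ring H displaced by substituents)
  + Br → Br:1
Element totals:
  C: 4
  H: 7
  Br: 1
Molecular formula: C4H7Br.
  M = 4(12.0) + 7(1.007825) + 78.918338
    = 48.000000 + 7.054775 + 78.918338 = 133.973113

133.9731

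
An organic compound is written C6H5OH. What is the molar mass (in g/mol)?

Element totals:
  C: 6
  H: 6
  O: 1
Molecular formula: C6H6O.
  M = 6(12.011) + 6(1.008) + 15.999
    = 72.066 + 6.048 + 15.999 = 94.113

94.11 g/mol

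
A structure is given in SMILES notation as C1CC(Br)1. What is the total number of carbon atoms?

Atom tally by fragment:
  cyclopropane ring core → C:3 H:6
  (− 1 ring H displaced by substituents)
  + Br → Br:1
Element totals:
  C: 3
  H: 5
  Br: 1

3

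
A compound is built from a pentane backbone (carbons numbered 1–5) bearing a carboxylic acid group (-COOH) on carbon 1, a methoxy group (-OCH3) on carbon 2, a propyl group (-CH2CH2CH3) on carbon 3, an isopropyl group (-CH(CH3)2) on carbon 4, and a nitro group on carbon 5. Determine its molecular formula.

Atom tally by fragment:
  HOOCCH2 → C:2 H:3 O:2
  CH(OCH3) → C:2 H:4 O:1
  CH(CH2CH2CH3) → C:4 H:8
  CH(CH(CH3)2) → C:4 H:8
  CH2NO2 → C:1 H:2 N:1 O:2
Element totals:
  C: 13
  H: 25
  N: 1
  O: 5

C13H25NO5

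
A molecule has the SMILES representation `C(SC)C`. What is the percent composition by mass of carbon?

47.31%

Atom tally by fragment:
  CH3SCH2 → C:2 H:5 S:1
  CH3 → C:1 H:3
Element totals:
  C: 3
  H: 8
  S: 1
Molecular formula: C3H8S.
Molar mass = 76.157 g/mol.
Mass from C: 3 × 12.011 = 36.033 g/mol.
%C = 36.033 / 76.157 × 100 = 47.31%.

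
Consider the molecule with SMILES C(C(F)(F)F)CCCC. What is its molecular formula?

Atom tally by fragment:
  F3CCH2 → C:2 H:2 F:3
  CH2 → C:1 H:2
  CH2 → C:1 H:2
  CH2 → C:1 H:2
  CH3 → C:1 H:3
Element totals:
  C: 6
  H: 11
  F: 3

C6H11F3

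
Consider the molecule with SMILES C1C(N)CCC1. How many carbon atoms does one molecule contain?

5

Atom tally by fragment:
  cyclopentane ring core → C:5 H:10
  (− 1 ring H displaced by substituents)
  + NH2 → N:1 H:2
Element totals:
  C: 5
  H: 11
  N: 1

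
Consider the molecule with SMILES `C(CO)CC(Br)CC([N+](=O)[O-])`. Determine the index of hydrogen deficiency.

1

Atom tally by fragment:
  HOCH2CH2 → C:2 H:5 O:1
  CH2 → C:1 H:2
  CH(Br) → C:1 H:1 Br:1
  CH2 → C:1 H:2
  CH2NO2 → C:1 H:2 N:1 O:2
Element totals:
  C: 6
  H: 12
  Br: 1
  N: 1
  O: 3
Molecular formula: C6H12BrNO3.
DoU = (2C + 2 + N − H − X) / 2 = (2·6 + 2 + 1 − 12 − 1) / 2 = 1.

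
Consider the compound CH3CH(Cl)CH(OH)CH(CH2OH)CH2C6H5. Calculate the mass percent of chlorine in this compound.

Element totals:
  C: 12
  H: 17
  Cl: 1
  O: 2
Molecular formula: C12H17ClO2.
Molar mass = 228.716 g/mol.
Mass from Cl: 1 × 35.45 = 35.450 g/mol.
%Cl = 35.450 / 228.716 × 100 = 15.50%.

15.50%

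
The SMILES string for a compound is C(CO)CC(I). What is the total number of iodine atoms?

1

Atom tally by fragment:
  HOCH2CH2 → C:2 H:5 O:1
  CH2 → C:1 H:2
  CH2I → C:1 H:2 I:1
Element totals:
  C: 4
  H: 9
  I: 1
  O: 1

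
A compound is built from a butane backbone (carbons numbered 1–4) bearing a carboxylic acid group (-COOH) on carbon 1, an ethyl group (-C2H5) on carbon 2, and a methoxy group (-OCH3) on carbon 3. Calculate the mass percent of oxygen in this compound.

29.96%

Atom tally by fragment:
  HOOCCH2 → C:2 H:3 O:2
  CH(C2H5) → C:3 H:6
  CH(OCH3) → C:2 H:4 O:1
  CH3 → C:1 H:3
Element totals:
  C: 8
  H: 16
  O: 3
Molecular formula: C8H16O3.
Molar mass = 160.213 g/mol.
Mass from O: 3 × 15.999 = 47.997 g/mol.
%O = 47.997 / 160.213 × 100 = 29.96%.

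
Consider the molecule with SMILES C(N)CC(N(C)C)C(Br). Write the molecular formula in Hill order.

C6H15BrN2

Atom tally by fragment:
  H2NCH2 → C:1 H:4 N:1
  CH2 → C:1 H:2
  CH(N(CH3)2) → C:3 H:7 N:1
  CH2Br → C:1 H:2 Br:1
Element totals:
  C: 6
  H: 15
  Br: 1
  N: 2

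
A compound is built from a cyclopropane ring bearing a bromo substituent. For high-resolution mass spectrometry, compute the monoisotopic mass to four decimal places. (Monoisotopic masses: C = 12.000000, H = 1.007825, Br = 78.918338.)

Atom tally by fragment:
  cyclopropane ring core → C:3 H:6
  (− 1 ring H displaced by substituents)
  + Br → Br:1
Element totals:
  C: 3
  H: 5
  Br: 1
Molecular formula: C3H5Br.
  M = 3(12.0) + 5(1.007825) + 78.918338
    = 36.000000 + 5.039125 + 78.918338 = 119.957463

119.9575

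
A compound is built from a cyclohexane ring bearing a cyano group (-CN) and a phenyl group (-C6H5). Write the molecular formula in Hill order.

Atom tally by fragment:
  cyclohexane ring core → C:6 H:12
  (− 2 ring H displaced by substituents)
  + CN → C:1 N:1
  + C6H5 → C:6 H:5
Element totals:
  C: 13
  H: 15
  N: 1

C13H15N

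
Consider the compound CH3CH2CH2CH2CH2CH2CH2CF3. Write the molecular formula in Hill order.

C8H15F3

Atom tally by fragment:
  CH3 → C:1 H:3
  CH2 → C:1 H:2
  CH2 → C:1 H:2
  CH2 → C:1 H:2
  CH2 → C:1 H:2
  CH2 → C:1 H:2
  CH2CF3 → C:2 H:2 F:3
Element totals:
  C: 8
  H: 15
  F: 3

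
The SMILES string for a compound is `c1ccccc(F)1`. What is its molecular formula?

C6H5F

Atom tally by fragment:
  benzene ring core → C:6 H:6
  (− 1 ring H displaced by substituents)
  + F → F:1
Element totals:
  C: 6
  H: 5
  F: 1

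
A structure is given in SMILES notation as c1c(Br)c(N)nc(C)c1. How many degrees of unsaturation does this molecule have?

Atom tally by fragment:
  pyridine ring core → C:5 H:5 N:1
  (− 3 ring H displaced by substituents)
  + Br → Br:1
  + NH2 → N:1 H:2
  + CH3 → C:1 H:3
Element totals:
  C: 6
  H: 7
  Br: 1
  N: 2
Molecular formula: C6H7BrN2.
DoU = (2C + 2 + N − H − X) / 2 = (2·6 + 2 + 2 − 7 − 1) / 2 = 4.

4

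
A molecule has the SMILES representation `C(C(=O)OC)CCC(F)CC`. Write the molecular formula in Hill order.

C8H15FO2

Atom tally by fragment:
  CH3OOCCH2 → C:3 H:5 O:2
  CH2 → C:1 H:2
  CH2 → C:1 H:2
  CH(F) → C:1 H:1 F:1
  CH2 → C:1 H:2
  CH3 → C:1 H:3
Element totals:
  C: 8
  H: 15
  F: 1
  O: 2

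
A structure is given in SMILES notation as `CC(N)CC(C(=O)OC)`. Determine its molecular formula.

Atom tally by fragment:
  CH3 → C:1 H:3
  CH(NH2) → C:1 H:3 N:1
  CH2 → C:1 H:2
  CH2COOCH3 → C:3 H:5 O:2
Element totals:
  C: 6
  H: 13
  N: 1
  O: 2

C6H13NO2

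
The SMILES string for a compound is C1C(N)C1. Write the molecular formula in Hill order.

Atom tally by fragment:
  cyclopropane ring core → C:3 H:6
  (− 1 ring H displaced by substituents)
  + NH2 → N:1 H:2
Element totals:
  C: 3
  H: 7
  N: 1

C3H7N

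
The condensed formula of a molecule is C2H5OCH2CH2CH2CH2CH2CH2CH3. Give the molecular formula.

C9H20O

Element totals:
  C: 9
  H: 20
  O: 1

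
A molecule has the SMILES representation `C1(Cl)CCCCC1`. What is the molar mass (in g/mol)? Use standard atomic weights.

Atom tally by fragment:
  cyclohexane ring core → C:6 H:12
  (− 1 ring H displaced by substituents)
  + Cl → Cl:1
Element totals:
  C: 6
  H: 11
  Cl: 1
Molecular formula: C6H11Cl.
  M = 6(12.011) + 11(1.008) + 35.45
    = 72.066 + 11.088 + 35.450 = 118.604

118.60 g/mol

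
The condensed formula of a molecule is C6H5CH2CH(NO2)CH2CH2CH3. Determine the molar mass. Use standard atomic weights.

Atom tally by fragment:
  C6H5CH2 → C:7 H:7
  CH(NO2) → C:1 H:1 N:1 O:2
  CH2 → C:1 H:2
  CH2 → C:1 H:2
  CH3 → C:1 H:3
Element totals:
  C: 11
  H: 15
  N: 1
  O: 2
Molecular formula: C11H15NO2.
  M = 11(12.011) + 15(1.008) + 14.007 + 2(15.999)
    = 132.121 + 15.120 + 14.007 + 31.998 = 193.246

193.25 g/mol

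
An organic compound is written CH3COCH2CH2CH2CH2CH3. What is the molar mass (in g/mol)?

114.19 g/mol

Atom tally by fragment:
  CH3COCH2 → C:3 H:5 O:1
  CH2 → C:1 H:2
  CH2 → C:1 H:2
  CH2 → C:1 H:2
  CH3 → C:1 H:3
Element totals:
  C: 7
  H: 14
  O: 1
Molecular formula: C7H14O.
  M = 7(12.011) + 14(1.008) + 15.999
    = 84.077 + 14.112 + 15.999 = 114.188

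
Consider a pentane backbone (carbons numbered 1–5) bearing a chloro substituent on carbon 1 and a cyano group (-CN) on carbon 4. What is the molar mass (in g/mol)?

Atom tally by fragment:
  ClCH2 → C:1 H:2 Cl:1
  CH2 → C:1 H:2
  CH2 → C:1 H:2
  CH(CN) → C:2 H:1 N:1
  CH3 → C:1 H:3
Element totals:
  C: 6
  H: 10
  Cl: 1
  N: 1
Molecular formula: C6H10ClN.
  M = 6(12.011) + 10(1.008) + 35.45 + 14.007
    = 72.066 + 10.080 + 35.450 + 14.007 = 131.603

131.60 g/mol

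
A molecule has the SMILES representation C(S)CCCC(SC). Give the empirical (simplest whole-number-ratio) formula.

C3H7S

Atom tally by fragment:
  HSCH2 → C:1 H:3 S:1
  CH2 → C:1 H:2
  CH2 → C:1 H:2
  CH2 → C:1 H:2
  CH2SCH3 → C:2 H:5 S:1
Element totals:
  C: 6
  H: 14
  S: 2
Molecular formula: C6H14S2.
gcd of subscripts = 2; dividing each by 2:
  C: 6/2 = 3
  H: 14/2 = 7
  S: 2/2 = 1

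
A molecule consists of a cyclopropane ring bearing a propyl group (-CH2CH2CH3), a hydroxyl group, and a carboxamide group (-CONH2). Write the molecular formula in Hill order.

Atom tally by fragment:
  cyclopropane ring core → C:3 H:6
  (− 3 ring H displaced by substituents)
  + CH2CH2CH3 → C:3 H:7
  + OH → O:1 H:1
  + CONH2 → C:1 H:2 O:1 N:1
Element totals:
  C: 7
  H: 13
  N: 1
  O: 2

C7H13NO2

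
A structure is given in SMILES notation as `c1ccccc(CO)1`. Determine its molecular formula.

C7H8O

Atom tally by fragment:
  benzene ring core → C:6 H:6
  (− 1 ring H displaced by substituents)
  + CH2OH → C:1 H:3 O:1
Element totals:
  C: 7
  H: 8
  O: 1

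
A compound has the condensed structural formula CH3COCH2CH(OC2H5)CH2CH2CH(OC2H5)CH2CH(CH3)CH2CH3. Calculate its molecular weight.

Atom tally by fragment:
  CH3COCH2 → C:3 H:5 O:1
  CH(OC2H5) → C:3 H:6 O:1
  CH2 → C:1 H:2
  CH2 → C:1 H:2
  CH(OC2H5) → C:3 H:6 O:1
  CH2 → C:1 H:2
  CH(CH3) → C:2 H:4
  CH2 → C:1 H:2
  CH3 → C:1 H:3
Element totals:
  C: 16
  H: 32
  O: 3
Molecular formula: C16H32O3.
  M = 16(12.011) + 32(1.008) + 3(15.999)
    = 192.176 + 32.256 + 47.997 = 272.429

272.43 g/mol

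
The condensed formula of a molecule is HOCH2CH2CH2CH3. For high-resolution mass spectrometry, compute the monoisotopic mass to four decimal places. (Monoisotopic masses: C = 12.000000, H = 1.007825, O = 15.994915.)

74.0732

Atom tally by fragment:
  HOCH2CH2 → C:2 H:5 O:1
  CH2 → C:1 H:2
  CH3 → C:1 H:3
Element totals:
  C: 4
  H: 10
  O: 1
Molecular formula: C4H10O.
  M = 4(12.0) + 10(1.007825) + 15.994915
    = 48.000000 + 10.078250 + 15.994915 = 74.073165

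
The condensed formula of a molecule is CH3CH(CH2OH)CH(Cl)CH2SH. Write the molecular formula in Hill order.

Atom tally by fragment:
  CH3 → C:1 H:3
  CH(CH2OH) → C:2 H:4 O:1
  CH(Cl) → C:1 H:1 Cl:1
  CH2SH → C:1 H:3 S:1
Element totals:
  C: 5
  H: 11
  Cl: 1
  O: 1
  S: 1

C5H11ClOS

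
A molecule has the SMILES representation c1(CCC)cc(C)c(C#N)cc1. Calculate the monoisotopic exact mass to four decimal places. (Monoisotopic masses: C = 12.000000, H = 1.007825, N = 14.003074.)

159.1048

Atom tally by fragment:
  benzene ring core → C:6 H:6
  (− 3 ring H displaced by substituents)
  + CH2CH2CH3 → C:3 H:7
  + CH3 → C:1 H:3
  + CN → C:1 N:1
Element totals:
  C: 11
  H: 13
  N: 1
Molecular formula: C11H13N.
  M = 11(12.0) + 13(1.007825) + 14.003074
    = 132.000000 + 13.101725 + 14.003074 = 159.104799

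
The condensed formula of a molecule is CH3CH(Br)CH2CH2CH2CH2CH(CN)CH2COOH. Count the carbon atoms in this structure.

10

Atom tally by fragment:
  CH3 → C:1 H:3
  CH(Br) → C:1 H:1 Br:1
  CH2 → C:1 H:2
  CH2 → C:1 H:2
  CH2 → C:1 H:2
  CH2 → C:1 H:2
  CH(CN) → C:2 H:1 N:1
  CH2COOH → C:2 H:3 O:2
Element totals:
  C: 10
  H: 16
  Br: 1
  N: 1
  O: 2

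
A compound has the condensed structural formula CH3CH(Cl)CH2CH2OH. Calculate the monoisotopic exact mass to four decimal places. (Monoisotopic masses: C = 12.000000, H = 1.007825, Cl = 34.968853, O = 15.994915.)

108.0342

Atom tally by fragment:
  CH3 → C:1 H:3
  CH(Cl) → C:1 H:1 Cl:1
  CH2CH2OH → C:2 H:5 O:1
Element totals:
  C: 4
  H: 9
  Cl: 1
  O: 1
Molecular formula: C4H9ClO.
  M = 4(12.0) + 9(1.007825) + 34.968853 + 15.994915
    = 48.000000 + 9.070425 + 34.968853 + 15.994915 = 108.034193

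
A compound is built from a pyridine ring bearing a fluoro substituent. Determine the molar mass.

Atom tally by fragment:
  pyridine ring core → C:5 H:5 N:1
  (− 1 ring H displaced by substituents)
  + F → F:1
Element totals:
  C: 5
  H: 4
  F: 1
  N: 1
Molecular formula: C5H4FN.
  M = 5(12.011) + 4(1.008) + 18.998 + 14.007
    = 60.055 + 4.032 + 18.998 + 14.007 = 97.092

97.09 g/mol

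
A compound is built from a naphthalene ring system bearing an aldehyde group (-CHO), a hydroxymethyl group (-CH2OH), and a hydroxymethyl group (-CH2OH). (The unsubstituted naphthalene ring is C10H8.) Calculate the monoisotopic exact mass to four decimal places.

216.0786

Atom tally by fragment:
  naphthalene ring system core → C:10 H:8
  (− 3 ring H displaced by substituents)
  + CHO → C:1 H:1 O:1
  + CH2OH → C:1 H:3 O:1
  + CH2OH → C:1 H:3 O:1
Element totals:
  C: 13
  H: 12
  O: 3
Molecular formula: C13H12O3.
  M = 13(12.0) + 12(1.007825) + 3(15.994915)
    = 156.000000 + 12.093900 + 47.984745 = 216.078645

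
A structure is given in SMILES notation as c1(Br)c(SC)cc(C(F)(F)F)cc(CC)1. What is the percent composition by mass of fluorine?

19.05%

Atom tally by fragment:
  benzene ring core → C:6 H:6
  (− 4 ring H displaced by substituents)
  + Br → Br:1
  + SCH3 → C:1 H:3 S:1
  + CF3 → C:1 F:3
  + C2H5 → C:2 H:5
Element totals:
  C: 10
  H: 10
  Br: 1
  F: 3
  S: 1
Molecular formula: C10H10BrF3S.
Molar mass = 299.148 g/mol.
Mass from F: 3 × 18.998 = 56.994 g/mol.
%F = 56.994 / 299.148 × 100 = 19.05%.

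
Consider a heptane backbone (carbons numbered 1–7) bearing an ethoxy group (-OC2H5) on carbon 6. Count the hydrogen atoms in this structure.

20

Atom tally by fragment:
  CH3 → C:1 H:3
  CH2 → C:1 H:2
  CH2 → C:1 H:2
  CH2 → C:1 H:2
  CH2 → C:1 H:2
  CH(OC2H5) → C:3 H:6 O:1
  CH3 → C:1 H:3
Element totals:
  C: 9
  H: 20
  O: 1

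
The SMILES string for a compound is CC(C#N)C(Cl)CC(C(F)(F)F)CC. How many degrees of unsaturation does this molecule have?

Atom tally by fragment:
  CH3 → C:1 H:3
  CH(CN) → C:2 H:1 N:1
  CH(Cl) → C:1 H:1 Cl:1
  CH2 → C:1 H:2
  CH(CF3) → C:2 H:1 F:3
  CH2 → C:1 H:2
  CH3 → C:1 H:3
Element totals:
  C: 9
  H: 13
  Cl: 1
  F: 3
  N: 1
Molecular formula: C9H13ClF3N.
DoU = (2C + 2 + N − H − X) / 2 = (2·9 + 2 + 1 − 13 − 4) / 2 = 2.

2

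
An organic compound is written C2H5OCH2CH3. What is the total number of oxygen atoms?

Atom tally by fragment:
  C2H5OCH2 → C:3 H:7 O:1
  CH3 → C:1 H:3
Element totals:
  C: 4
  H: 10
  O: 1

1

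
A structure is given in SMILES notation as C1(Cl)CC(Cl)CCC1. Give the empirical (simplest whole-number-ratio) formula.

C3H5Cl

Atom tally by fragment:
  cyclohexane ring core → C:6 H:12
  (− 2 ring H displaced by substituents)
  + Cl → Cl:1
  + Cl → Cl:1
Element totals:
  C: 6
  H: 10
  Cl: 2
Molecular formula: C6H10Cl2.
gcd of subscripts = 2; dividing each by 2:
  C: 6/2 = 3
  Cl: 2/2 = 1
  H: 10/2 = 5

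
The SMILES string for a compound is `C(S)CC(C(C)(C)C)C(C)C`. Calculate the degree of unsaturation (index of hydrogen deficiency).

0

Atom tally by fragment:
  HSCH2 → C:1 H:3 S:1
  CH2 → C:1 H:2
  CH(C(CH3)3) → C:5 H:10
  CH(CH3) → C:2 H:4
  CH3 → C:1 H:3
Element totals:
  C: 10
  H: 22
  S: 1
Molecular formula: C10H22S.
DoU = (2C + 2 + N − H − X) / 2 = (2·10 + 2 + 0 − 22 − 0) / 2 = 0.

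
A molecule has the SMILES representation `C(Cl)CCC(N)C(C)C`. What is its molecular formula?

C7H16ClN

Atom tally by fragment:
  ClCH2 → C:1 H:2 Cl:1
  CH2 → C:1 H:2
  CH2 → C:1 H:2
  CH(NH2) → C:1 H:3 N:1
  CH(CH3) → C:2 H:4
  CH3 → C:1 H:3
Element totals:
  C: 7
  H: 16
  Cl: 1
  N: 1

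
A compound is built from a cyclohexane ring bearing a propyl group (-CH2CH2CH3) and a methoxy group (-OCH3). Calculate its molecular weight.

Atom tally by fragment:
  cyclohexane ring core → C:6 H:12
  (− 2 ring H displaced by substituents)
  + CH2CH2CH3 → C:3 H:7
  + OCH3 → C:1 H:3 O:1
Element totals:
  C: 10
  H: 20
  O: 1
Molecular formula: C10H20O.
  M = 10(12.011) + 20(1.008) + 15.999
    = 120.110 + 20.160 + 15.999 = 156.269

156.27 g/mol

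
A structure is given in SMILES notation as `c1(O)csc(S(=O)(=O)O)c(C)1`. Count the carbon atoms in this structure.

Atom tally by fragment:
  thiophene ring core → C:4 H:4 S:1
  (− 3 ring H displaced by substituents)
  + OH → O:1 H:1
  + SO3H → S:1 O:3 H:1
  + CH3 → C:1 H:3
Element totals:
  C: 5
  H: 6
  O: 4
  S: 2

5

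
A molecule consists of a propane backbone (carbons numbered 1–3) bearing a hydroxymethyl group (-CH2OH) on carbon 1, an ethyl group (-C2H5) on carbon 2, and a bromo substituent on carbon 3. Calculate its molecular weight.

181.07 g/mol

Atom tally by fragment:
  HOCH2CH2 → C:2 H:5 O:1
  CH(C2H5) → C:3 H:6
  CH2Br → C:1 H:2 Br:1
Element totals:
  C: 6
  H: 13
  Br: 1
  O: 1
Molecular formula: C6H13BrO.
  M = 6(12.011) + 13(1.008) + 79.904 + 15.999
    = 72.066 + 13.104 + 79.904 + 15.999 = 181.073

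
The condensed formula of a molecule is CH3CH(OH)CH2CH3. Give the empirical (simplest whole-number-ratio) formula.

C4H10O

Atom tally by fragment:
  CH3 → C:1 H:3
  CH(OH) → C:1 H:2 O:1
  CH2 → C:1 H:2
  CH3 → C:1 H:3
Element totals:
  C: 4
  H: 10
  O: 1
Molecular formula: C4H10O.
gcd of subscripts (4, 10, 1) = 1, so the empirical formula equals the molecular formula.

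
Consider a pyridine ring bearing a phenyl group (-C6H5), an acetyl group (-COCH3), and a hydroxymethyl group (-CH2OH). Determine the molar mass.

Atom tally by fragment:
  pyridine ring core → C:5 H:5 N:1
  (− 3 ring H displaced by substituents)
  + C6H5 → C:6 H:5
  + COCH3 → C:2 H:3 O:1
  + CH2OH → C:1 H:3 O:1
Element totals:
  C: 14
  H: 13
  N: 1
  O: 2
Molecular formula: C14H13NO2.
  M = 14(12.011) + 13(1.008) + 14.007 + 2(15.999)
    = 168.154 + 13.104 + 14.007 + 31.998 = 227.263

227.26 g/mol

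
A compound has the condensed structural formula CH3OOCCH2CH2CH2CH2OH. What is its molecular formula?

Element totals:
  C: 6
  H: 12
  O: 3

C6H12O3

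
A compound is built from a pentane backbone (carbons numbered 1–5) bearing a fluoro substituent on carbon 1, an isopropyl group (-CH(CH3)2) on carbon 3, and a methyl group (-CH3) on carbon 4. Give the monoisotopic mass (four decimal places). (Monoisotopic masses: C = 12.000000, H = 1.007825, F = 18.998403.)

Atom tally by fragment:
  FCH2 → C:1 H:2 F:1
  CH2 → C:1 H:2
  CH(CH(CH3)2) → C:4 H:8
  CH(CH3) → C:2 H:4
  CH3 → C:1 H:3
Element totals:
  C: 9
  H: 19
  F: 1
Molecular formula: C9H19F.
  M = 9(12.0) + 19(1.007825) + 18.998403
    = 108.000000 + 19.148675 + 18.998403 = 146.147078

146.1471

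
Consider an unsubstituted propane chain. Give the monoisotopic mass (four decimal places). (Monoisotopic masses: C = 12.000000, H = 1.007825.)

Atom tally by fragment:
  CH3 → C:1 H:3
  CH2 → C:1 H:2
  CH3 → C:1 H:3
Element totals:
  C: 3
  H: 8
Molecular formula: C3H8.
  M = 3(12.0) + 8(1.007825)
    = 36.000000 + 8.062600 = 44.062600

44.0626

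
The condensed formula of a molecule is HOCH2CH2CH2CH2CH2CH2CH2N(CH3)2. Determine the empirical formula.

Atom tally by fragment:
  HOCH2CH2 → C:2 H:5 O:1
  CH2 → C:1 H:2
  CH2 → C:1 H:2
  CH2 → C:1 H:2
  CH2 → C:1 H:2
  CH2N(CH3)2 → C:3 H:8 N:1
Element totals:
  C: 9
  H: 21
  N: 1
  O: 1
Molecular formula: C9H21NO.
gcd of subscripts (9, 21, 1, 1) = 1, so the empirical formula equals the molecular formula.

C9H21NO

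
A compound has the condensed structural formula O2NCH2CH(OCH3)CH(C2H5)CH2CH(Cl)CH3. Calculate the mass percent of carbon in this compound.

Atom tally by fragment:
  O2NCH2 → C:1 H:2 N:1 O:2
  CH(OCH3) → C:2 H:4 O:1
  CH(C2H5) → C:3 H:6
  CH2 → C:1 H:2
  CH(Cl) → C:1 H:1 Cl:1
  CH3 → C:1 H:3
Element totals:
  C: 9
  H: 18
  Cl: 1
  N: 1
  O: 3
Molecular formula: C9H18ClNO3.
Molar mass = 223.697 g/mol.
Mass from C: 9 × 12.011 = 108.099 g/mol.
%C = 108.099 / 223.697 × 100 = 48.32%.

48.32%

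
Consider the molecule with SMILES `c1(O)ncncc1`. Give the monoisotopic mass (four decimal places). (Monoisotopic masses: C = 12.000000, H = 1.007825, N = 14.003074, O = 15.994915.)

96.0324

Atom tally by fragment:
  pyrimidine ring core → C:4 H:4 N:2
  (− 1 ring H displaced by substituents)
  + OH → O:1 H:1
Element totals:
  C: 4
  H: 4
  N: 2
  O: 1
Molecular formula: C4H4N2O.
  M = 4(12.0) + 4(1.007825) + 2(14.003074) + 15.994915
    = 48.000000 + 4.031300 + 28.006148 + 15.994915 = 96.032363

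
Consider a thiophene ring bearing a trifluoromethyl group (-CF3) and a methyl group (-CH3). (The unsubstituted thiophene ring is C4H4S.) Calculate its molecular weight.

Atom tally by fragment:
  thiophene ring core → C:4 H:4 S:1
  (− 2 ring H displaced by substituents)
  + CF3 → C:1 F:3
  + CH3 → C:1 H:3
Element totals:
  C: 6
  H: 5
  F: 3
  S: 1
Molecular formula: C6H5F3S.
  M = 6(12.011) + 5(1.008) + 3(18.998) + 32.06
    = 72.066 + 5.040 + 56.994 + 32.060 = 166.160

166.16 g/mol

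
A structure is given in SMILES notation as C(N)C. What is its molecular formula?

Atom tally by fragment:
  H2NCH2 → C:1 H:4 N:1
  CH3 → C:1 H:3
Element totals:
  C: 2
  H: 7
  N: 1

C2H7N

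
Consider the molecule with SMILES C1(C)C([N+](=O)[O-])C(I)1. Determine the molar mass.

Atom tally by fragment:
  cyclopropane ring core → C:3 H:6
  (− 3 ring H displaced by substituents)
  + CH3 → C:1 H:3
  + NO2 → N:1 O:2
  + I → I:1
Element totals:
  C: 4
  H: 6
  I: 1
  N: 1
  O: 2
Molecular formula: C4H6INO2.
  M = 4(12.011) + 6(1.008) + 126.904 + 14.007 + 2(15.999)
    = 48.044 + 6.048 + 126.904 + 14.007 + 31.998 = 227.001

227.00 g/mol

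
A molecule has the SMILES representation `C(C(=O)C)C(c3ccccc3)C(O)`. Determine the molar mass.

Atom tally by fragment:
  CH3COCH2 → C:3 H:5 O:1
  CH(C6H5) → C:7 H:6
  CH2OH → C:1 H:3 O:1
Element totals:
  C: 11
  H: 14
  O: 2
Molecular formula: C11H14O2.
  M = 11(12.011) + 14(1.008) + 2(15.999)
    = 132.121 + 14.112 + 31.998 = 178.231

178.23 g/mol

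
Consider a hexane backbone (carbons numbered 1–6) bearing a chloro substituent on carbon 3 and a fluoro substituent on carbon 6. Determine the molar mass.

Atom tally by fragment:
  CH3 → C:1 H:3
  CH2 → C:1 H:2
  CH(Cl) → C:1 H:1 Cl:1
  CH2 → C:1 H:2
  CH2 → C:1 H:2
  CH2F → C:1 H:2 F:1
Element totals:
  C: 6
  H: 12
  Cl: 1
  F: 1
Molecular formula: C6H12ClF.
  M = 6(12.011) + 12(1.008) + 35.45 + 18.998
    = 72.066 + 12.096 + 35.450 + 18.998 = 138.610

138.61 g/mol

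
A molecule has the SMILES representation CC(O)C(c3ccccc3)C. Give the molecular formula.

Atom tally by fragment:
  CH3 → C:1 H:3
  CH(OH) → C:1 H:2 O:1
  CH(C6H5) → C:7 H:6
  CH3 → C:1 H:3
Element totals:
  C: 10
  H: 14
  O: 1

C10H14O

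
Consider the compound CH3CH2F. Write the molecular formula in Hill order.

Atom tally by fragment:
  CH3 → C:1 H:3
  CH2F → C:1 H:2 F:1
Element totals:
  C: 2
  H: 5
  F: 1

C2H5F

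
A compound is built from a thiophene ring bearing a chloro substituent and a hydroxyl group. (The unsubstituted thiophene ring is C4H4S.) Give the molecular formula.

Atom tally by fragment:
  thiophene ring core → C:4 H:4 S:1
  (− 2 ring H displaced by substituents)
  + Cl → Cl:1
  + OH → O:1 H:1
Element totals:
  C: 4
  H: 3
  Cl: 1
  O: 1
  S: 1

C4H3ClOS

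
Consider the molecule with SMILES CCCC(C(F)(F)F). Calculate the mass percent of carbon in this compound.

Atom tally by fragment:
  CH3 → C:1 H:3
  CH2 → C:1 H:2
  CH2 → C:1 H:2
  CH2CF3 → C:2 H:2 F:3
Element totals:
  C: 5
  H: 9
  F: 3
Molecular formula: C5H9F3.
Molar mass = 126.121 g/mol.
Mass from C: 5 × 12.011 = 60.055 g/mol.
%C = 60.055 / 126.121 × 100 = 47.62%.

47.62%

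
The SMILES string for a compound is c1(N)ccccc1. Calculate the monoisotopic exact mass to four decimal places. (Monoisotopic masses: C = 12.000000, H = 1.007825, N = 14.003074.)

93.0578

Atom tally by fragment:
  benzene ring core → C:6 H:6
  (− 1 ring H displaced by substituents)
  + NH2 → N:1 H:2
Element totals:
  C: 6
  H: 7
  N: 1
Molecular formula: C6H7N.
  M = 6(12.0) + 7(1.007825) + 14.003074
    = 72.000000 + 7.054775 + 14.003074 = 93.057849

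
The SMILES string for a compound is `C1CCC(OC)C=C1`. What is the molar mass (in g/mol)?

Atom tally by fragment:
  cyclohexene ring core → C:6 H:10
  (− 1 ring H displaced by substituents)
  + OCH3 → C:1 H:3 O:1
Element totals:
  C: 7
  H: 12
  O: 1
Molecular formula: C7H12O.
  M = 7(12.011) + 12(1.008) + 15.999
    = 84.077 + 12.096 + 15.999 = 112.172

112.17 g/mol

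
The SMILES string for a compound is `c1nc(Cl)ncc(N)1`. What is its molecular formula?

Atom tally by fragment:
  pyrimidine ring core → C:4 H:4 N:2
  (− 2 ring H displaced by substituents)
  + Cl → Cl:1
  + NH2 → N:1 H:2
Element totals:
  C: 4
  H: 4
  Cl: 1
  N: 3

C4H4ClN3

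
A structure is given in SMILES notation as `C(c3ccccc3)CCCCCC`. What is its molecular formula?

C13H20

Atom tally by fragment:
  C6H5CH2 → C:7 H:7
  CH2 → C:1 H:2
  CH2 → C:1 H:2
  CH2 → C:1 H:2
  CH2 → C:1 H:2
  CH2 → C:1 H:2
  CH3 → C:1 H:3
Element totals:
  C: 13
  H: 20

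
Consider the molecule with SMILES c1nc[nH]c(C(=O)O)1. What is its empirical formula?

Atom tally by fragment:
  imidazole ring core → C:3 H:4 N:2
  (− 1 ring H displaced by substituents)
  + COOH → C:1 H:1 O:2
Element totals:
  C: 4
  H: 4
  N: 2
  O: 2
Molecular formula: C4H4N2O2.
gcd of subscripts = 2; dividing each by 2:
  C: 4/2 = 2
  H: 4/2 = 2
  N: 2/2 = 1
  O: 2/2 = 1

C2H2NO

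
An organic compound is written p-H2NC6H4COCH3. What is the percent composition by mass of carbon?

71.09%

Atom tally by fragment:
  benzene ring core → C:6 H:6
  (− 2 ring H displaced by substituents)
  + NH2 → N:1 H:2
  + COCH3 → C:2 H:3 O:1
Element totals:
  C: 8
  H: 9
  N: 1
  O: 1
Molecular formula: C8H9NO.
Molar mass = 135.166 g/mol.
Mass from C: 8 × 12.011 = 96.088 g/mol.
%C = 96.088 / 135.166 × 100 = 71.09%.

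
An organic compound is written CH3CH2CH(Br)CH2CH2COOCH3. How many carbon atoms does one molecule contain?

Atom tally by fragment:
  CH3 → C:1 H:3
  CH2 → C:1 H:2
  CH(Br) → C:1 H:1 Br:1
  CH2 → C:1 H:2
  CH2COOCH3 → C:3 H:5 O:2
Element totals:
  C: 7
  H: 13
  Br: 1
  O: 2

7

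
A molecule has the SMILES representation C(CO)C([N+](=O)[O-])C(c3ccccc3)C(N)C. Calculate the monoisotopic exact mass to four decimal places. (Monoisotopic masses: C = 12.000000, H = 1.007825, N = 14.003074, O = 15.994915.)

Atom tally by fragment:
  HOCH2CH2 → C:2 H:5 O:1
  CH(NO2) → C:1 H:1 N:1 O:2
  CH(C6H5) → C:7 H:6
  CH(NH2) → C:1 H:3 N:1
  CH3 → C:1 H:3
Element totals:
  C: 12
  H: 18
  N: 2
  O: 3
Molecular formula: C12H18N2O3.
  M = 12(12.0) + 18(1.007825) + 2(14.003074) + 3(15.994915)
    = 144.000000 + 18.140850 + 28.006148 + 47.984745 = 238.131743

238.1317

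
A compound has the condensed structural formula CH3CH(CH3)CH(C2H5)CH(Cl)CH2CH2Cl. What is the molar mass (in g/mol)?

Element totals:
  C: 9
  H: 18
  Cl: 2
Molecular formula: C9H18Cl2.
  M = 9(12.011) + 18(1.008) + 2(35.45)
    = 108.099 + 18.144 + 70.900 = 197.143

197.14 g/mol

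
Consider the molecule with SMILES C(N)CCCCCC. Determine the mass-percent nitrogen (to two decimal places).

Atom tally by fragment:
  H2NCH2 → C:1 H:4 N:1
  CH2 → C:1 H:2
  CH2 → C:1 H:2
  CH2 → C:1 H:2
  CH2 → C:1 H:2
  CH2 → C:1 H:2
  CH3 → C:1 H:3
Element totals:
  C: 7
  H: 17
  N: 1
Molecular formula: C7H17N.
Molar mass = 115.220 g/mol.
Mass from N: 1 × 14.007 = 14.007 g/mol.
%N = 14.007 / 115.220 × 100 = 12.16%.

12.16%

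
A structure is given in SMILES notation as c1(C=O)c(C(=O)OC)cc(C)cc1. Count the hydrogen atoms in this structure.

10

Atom tally by fragment:
  benzene ring core → C:6 H:6
  (− 3 ring H displaced by substituents)
  + CHO → C:1 H:1 O:1
  + COOCH3 → C:2 H:3 O:2
  + CH3 → C:1 H:3
Element totals:
  C: 10
  H: 10
  O: 3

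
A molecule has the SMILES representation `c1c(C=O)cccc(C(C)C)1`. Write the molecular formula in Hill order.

C10H12O

Atom tally by fragment:
  benzene ring core → C:6 H:6
  (− 2 ring H displaced by substituents)
  + CHO → C:1 H:1 O:1
  + CH(CH3)2 → C:3 H:7
Element totals:
  C: 10
  H: 12
  O: 1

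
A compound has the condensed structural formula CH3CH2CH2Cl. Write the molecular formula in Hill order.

Element totals:
  C: 3
  H: 7
  Cl: 1

C3H7Cl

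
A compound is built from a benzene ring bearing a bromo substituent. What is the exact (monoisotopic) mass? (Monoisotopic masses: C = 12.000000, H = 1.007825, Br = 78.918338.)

155.9575

Atom tally by fragment:
  benzene ring core → C:6 H:6
  (− 1 ring H displaced by substituents)
  + Br → Br:1
Element totals:
  C: 6
  H: 5
  Br: 1
Molecular formula: C6H5Br.
  M = 6(12.0) + 5(1.007825) + 78.918338
    = 72.000000 + 5.039125 + 78.918338 = 155.957463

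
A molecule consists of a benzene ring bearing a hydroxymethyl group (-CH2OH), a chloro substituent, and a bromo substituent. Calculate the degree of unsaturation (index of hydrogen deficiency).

Atom tally by fragment:
  benzene ring core → C:6 H:6
  (− 3 ring H displaced by substituents)
  + CH2OH → C:1 H:3 O:1
  + Cl → Cl:1
  + Br → Br:1
Element totals:
  C: 7
  H: 6
  Br: 1
  Cl: 1
  O: 1
Molecular formula: C7H6BrClO.
DoU = (2C + 2 + N − H − X) / 2 = (2·7 + 2 + 0 − 6 − 2) / 2 = 4.

4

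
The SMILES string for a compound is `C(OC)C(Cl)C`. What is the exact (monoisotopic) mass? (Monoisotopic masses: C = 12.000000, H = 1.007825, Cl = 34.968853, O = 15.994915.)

Atom tally by fragment:
  CH3OCH2 → C:2 H:5 O:1
  CH(Cl) → C:1 H:1 Cl:1
  CH3 → C:1 H:3
Element totals:
  C: 4
  H: 9
  Cl: 1
  O: 1
Molecular formula: C4H9ClO.
  M = 4(12.0) + 9(1.007825) + 34.968853 + 15.994915
    = 48.000000 + 9.070425 + 34.968853 + 15.994915 = 108.034193

108.0342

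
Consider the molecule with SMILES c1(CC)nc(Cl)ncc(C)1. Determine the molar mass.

Atom tally by fragment:
  pyrimidine ring core → C:4 H:4 N:2
  (− 3 ring H displaced by substituents)
  + C2H5 → C:2 H:5
  + Cl → Cl:1
  + CH3 → C:1 H:3
Element totals:
  C: 7
  H: 9
  Cl: 1
  N: 2
Molecular formula: C7H9ClN2.
  M = 7(12.011) + 9(1.008) + 35.45 + 2(14.007)
    = 84.077 + 9.072 + 35.450 + 28.014 = 156.613

156.61 g/mol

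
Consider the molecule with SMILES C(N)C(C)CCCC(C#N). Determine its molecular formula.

Atom tally by fragment:
  H2NCH2 → C:1 H:4 N:1
  CH(CH3) → C:2 H:4
  CH2 → C:1 H:2
  CH2 → C:1 H:2
  CH2 → C:1 H:2
  CH2CN → C:2 H:2 N:1
Element totals:
  C: 8
  H: 16
  N: 2

C8H16N2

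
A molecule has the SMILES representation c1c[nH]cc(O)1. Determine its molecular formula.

C4H5NO

Atom tally by fragment:
  pyrrole ring core → C:4 H:5 N:1
  (− 1 ring H displaced by substituents)
  + OH → O:1 H:1
Element totals:
  C: 4
  H: 5
  N: 1
  O: 1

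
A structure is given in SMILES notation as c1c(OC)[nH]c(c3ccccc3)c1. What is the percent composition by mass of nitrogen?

Atom tally by fragment:
  pyrrole ring core → C:4 H:5 N:1
  (− 2 ring H displaced by substituents)
  + OCH3 → C:1 H:3 O:1
  + C6H5 → C:6 H:5
Element totals:
  C: 11
  H: 11
  N: 1
  O: 1
Molecular formula: C11H11NO.
Molar mass = 173.215 g/mol.
Mass from N: 1 × 14.007 = 14.007 g/mol.
%N = 14.007 / 173.215 × 100 = 8.09%.

8.09%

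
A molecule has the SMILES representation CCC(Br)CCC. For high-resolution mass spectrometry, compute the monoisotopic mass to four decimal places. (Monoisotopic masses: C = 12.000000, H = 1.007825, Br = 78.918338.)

Atom tally by fragment:
  CH3 → C:1 H:3
  CH2 → C:1 H:2
  CH(Br) → C:1 H:1 Br:1
  CH2 → C:1 H:2
  CH2 → C:1 H:2
  CH3 → C:1 H:3
Element totals:
  C: 6
  H: 13
  Br: 1
Molecular formula: C6H13Br.
  M = 6(12.0) + 13(1.007825) + 78.918338
    = 72.000000 + 13.101725 + 78.918338 = 164.020063

164.0201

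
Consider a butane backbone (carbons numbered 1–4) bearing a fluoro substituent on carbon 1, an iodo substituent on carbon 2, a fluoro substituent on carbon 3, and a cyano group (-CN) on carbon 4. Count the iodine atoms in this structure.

Atom tally by fragment:
  FCH2 → C:1 H:2 F:1
  CH(I) → C:1 H:1 I:1
  CH(F) → C:1 H:1 F:1
  CH2CN → C:2 H:2 N:1
Element totals:
  C: 5
  H: 6
  F: 2
  I: 1
  N: 1

1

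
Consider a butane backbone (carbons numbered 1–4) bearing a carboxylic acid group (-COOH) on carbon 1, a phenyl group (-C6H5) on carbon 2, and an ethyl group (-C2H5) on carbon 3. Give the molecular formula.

Atom tally by fragment:
  HOOCCH2 → C:2 H:3 O:2
  CH(C6H5) → C:7 H:6
  CH(C2H5) → C:3 H:6
  CH3 → C:1 H:3
Element totals:
  C: 13
  H: 18
  O: 2

C13H18O2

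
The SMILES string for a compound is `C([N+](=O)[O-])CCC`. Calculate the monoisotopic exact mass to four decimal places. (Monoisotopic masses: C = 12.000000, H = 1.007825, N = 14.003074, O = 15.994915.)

103.0633

Atom tally by fragment:
  O2NCH2 → C:1 H:2 N:1 O:2
  CH2 → C:1 H:2
  CH2 → C:1 H:2
  CH3 → C:1 H:3
Element totals:
  C: 4
  H: 9
  N: 1
  O: 2
Molecular formula: C4H9NO2.
  M = 4(12.0) + 9(1.007825) + 14.003074 + 2(15.994915)
    = 48.000000 + 9.070425 + 14.003074 + 31.989830 = 103.063329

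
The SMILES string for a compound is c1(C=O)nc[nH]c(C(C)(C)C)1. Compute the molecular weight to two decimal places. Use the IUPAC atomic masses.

152.20 g/mol

Atom tally by fragment:
  imidazole ring core → C:3 H:4 N:2
  (− 2 ring H displaced by substituents)
  + CHO → C:1 H:1 O:1
  + C(CH3)3 → C:4 H:9
Element totals:
  C: 8
  H: 12
  N: 2
  O: 1
Molecular formula: C8H12N2O.
  M = 8(12.011) + 12(1.008) + 2(14.007) + 15.999
    = 96.088 + 12.096 + 28.014 + 15.999 = 152.197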